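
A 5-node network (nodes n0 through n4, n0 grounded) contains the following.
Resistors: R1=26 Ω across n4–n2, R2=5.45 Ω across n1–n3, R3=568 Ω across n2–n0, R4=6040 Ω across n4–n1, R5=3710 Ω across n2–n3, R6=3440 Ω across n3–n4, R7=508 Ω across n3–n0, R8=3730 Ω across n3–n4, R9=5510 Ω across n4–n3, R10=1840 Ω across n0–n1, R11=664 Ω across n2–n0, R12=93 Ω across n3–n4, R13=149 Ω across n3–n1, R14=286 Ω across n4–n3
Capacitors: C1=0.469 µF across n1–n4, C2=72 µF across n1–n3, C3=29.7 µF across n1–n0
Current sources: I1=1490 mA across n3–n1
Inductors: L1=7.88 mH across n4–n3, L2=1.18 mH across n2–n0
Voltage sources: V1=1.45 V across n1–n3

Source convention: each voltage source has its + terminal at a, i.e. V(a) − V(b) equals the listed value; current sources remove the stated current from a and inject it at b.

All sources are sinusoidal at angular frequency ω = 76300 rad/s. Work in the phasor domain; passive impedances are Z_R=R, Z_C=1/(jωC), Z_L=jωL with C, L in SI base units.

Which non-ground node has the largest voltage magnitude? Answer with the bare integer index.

Apply KCL at each of the 4 non-ground nodes and solve the resulting linear system.
Node n1: branches {R2, C1, R4, C2, I1, C3, R10, R13, V1} → V_1 = -0.002810+2.877e-05j
Node n2: branches {R1, R3, R5, R11, L2} → V_2 = -0.4564+0.3977j
Node n3: branches {R2, R5, R6, R7, R8, C2, I1, R9, R12, R13, R14, L1, V1} → V_3 = -1.453+2.877e-05j
Node n4: branches {R1, C1, R4, R6, R8, R9, R12, R14, L1} → V_4 = -0.3733+0.5661j
Source currents: i(V1)=1.194-7.973j

3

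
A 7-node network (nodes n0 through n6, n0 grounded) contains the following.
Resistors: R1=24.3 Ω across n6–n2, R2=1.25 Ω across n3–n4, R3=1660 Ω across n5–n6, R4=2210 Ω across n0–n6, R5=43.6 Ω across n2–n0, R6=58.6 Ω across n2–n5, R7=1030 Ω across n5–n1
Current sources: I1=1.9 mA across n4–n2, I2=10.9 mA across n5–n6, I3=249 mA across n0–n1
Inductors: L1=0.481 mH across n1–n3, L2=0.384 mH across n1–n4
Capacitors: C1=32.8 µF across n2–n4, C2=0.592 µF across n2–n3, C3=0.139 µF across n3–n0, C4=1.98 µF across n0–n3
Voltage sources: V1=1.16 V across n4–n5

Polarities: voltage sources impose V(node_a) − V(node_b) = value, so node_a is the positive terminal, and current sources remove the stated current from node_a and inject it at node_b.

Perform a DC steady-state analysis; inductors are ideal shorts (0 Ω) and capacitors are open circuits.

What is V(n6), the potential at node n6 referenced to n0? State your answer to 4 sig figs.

MNA unknowns: 6 node voltages V₁..V_6 plus 3 source currents (L1, L2, V1)
R1: Y=0.04115 on G[6,2]
I1: z[4]−=0.0019, z[2]+=0.0019
R2: Y=0.8000 on G[3,4]
L1: row V1−V3=0, i_L1 at 1,3
C1: Y=0.000 on G[2,4]
C2: Y=0.000 on G[2,3]
R3: Y=0.0006024 on G[5,6]
C3: Y=0.000 on G[3,0]
R4: Y=0.0004525 on G[0,6]
R5: Y=0.02294 on G[2,0]
L2: row V1−V4=0, i_L2 at 1,4
R6: Y=0.01706 on G[2,5]
R7: Y=0.0009709 on G[5,1]
I2: z[5]−=0.0109, z[6]+=0.0109
C4: Y=0.000 on G[0,3]
I3: z[0]−=0.249, z[1]+=0.249
V1: row V4−V5=1.16, i_V1 at 4,5
solve → V1=25.18, V2=10.64, V3=25.18, V4=25.18, V5=24.02, V6=10.98
aux → i_L1=0.000, i_L2=0.2479, i_V1=0.2460

10.98 V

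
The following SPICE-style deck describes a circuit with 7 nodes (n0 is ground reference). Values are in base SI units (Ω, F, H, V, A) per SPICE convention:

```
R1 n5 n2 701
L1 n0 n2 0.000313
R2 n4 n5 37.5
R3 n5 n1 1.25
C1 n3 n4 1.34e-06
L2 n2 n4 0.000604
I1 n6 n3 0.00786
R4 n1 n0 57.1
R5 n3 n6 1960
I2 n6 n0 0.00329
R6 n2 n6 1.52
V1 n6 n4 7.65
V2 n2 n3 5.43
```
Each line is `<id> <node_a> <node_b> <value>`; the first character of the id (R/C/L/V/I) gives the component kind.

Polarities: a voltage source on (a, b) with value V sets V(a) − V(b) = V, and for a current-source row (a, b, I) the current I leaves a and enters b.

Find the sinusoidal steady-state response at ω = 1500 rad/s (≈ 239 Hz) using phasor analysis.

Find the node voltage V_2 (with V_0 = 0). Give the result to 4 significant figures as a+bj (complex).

Element admittances at ω=1500 rad/s:
  Y(R1) = 0.001427+0.000j S between n5,n2
  Y(L1) = 0.000-2.130j S between n0,n2
  Y(R2) = 0.02667+0.000j S between n4,n5
  Y(R3) = 0.8000+0.000j S between n5,n1
  Y(C1) = 0.000+0.002010j S between n3,n4
  Y(L2) = 0.000-1.104j S between n2,n4
  I1: injects 0.00786 A into n3 (from n6)
  Y(R4) = 0.01751+0.000j S between n1,n0
  Y(R5) = 0.0005102+0.000j S between n3,n6
  I2: injects 0.00329 A into n0 (from n6)
  Y(R6) = 0.6579+0.000j S between n2,n6
  V1: constraint V(n6)−V(n4) = 7.65
  V2: constraint V(n2)−V(n3) = 5.43
Assemble and solve the 8×8 MNA system:
  V(n1)=-1.179-1.929j  V(n2)=-0.01586+0.008150j  V(n3)=-5.446+0.008150j  V(n4)=-2.043-3.345j  V(n5)=-1.205-1.972j  V(n6)=5.607-3.345j
  i(V1)=-3.716+2.207j  i(V2)=-0.02024-0.005130j

-0.01586+0.008150j V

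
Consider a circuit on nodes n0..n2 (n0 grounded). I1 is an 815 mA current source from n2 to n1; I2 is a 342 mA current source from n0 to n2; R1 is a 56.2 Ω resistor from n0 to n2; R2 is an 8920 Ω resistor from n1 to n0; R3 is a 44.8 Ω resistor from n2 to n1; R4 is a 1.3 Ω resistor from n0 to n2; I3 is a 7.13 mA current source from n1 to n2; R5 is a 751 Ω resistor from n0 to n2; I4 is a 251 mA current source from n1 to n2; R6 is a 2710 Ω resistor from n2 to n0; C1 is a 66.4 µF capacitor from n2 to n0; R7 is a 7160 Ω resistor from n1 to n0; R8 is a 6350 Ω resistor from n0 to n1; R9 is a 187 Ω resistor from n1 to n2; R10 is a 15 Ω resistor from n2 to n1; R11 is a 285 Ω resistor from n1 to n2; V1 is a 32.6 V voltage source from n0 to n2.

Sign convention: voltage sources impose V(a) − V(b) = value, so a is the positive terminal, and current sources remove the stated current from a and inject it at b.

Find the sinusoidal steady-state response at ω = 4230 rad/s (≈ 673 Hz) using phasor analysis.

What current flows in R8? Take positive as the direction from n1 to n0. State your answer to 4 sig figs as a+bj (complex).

-0.004220+0.000j A

Apply KCL at each of the 2 non-ground nodes and solve the resulting linear system.
Node n1: branches {I1, R2, R3, I3, I4, R7, R8, R9, R10, R11} → V_1 = -26.80+0.000j
Node n2: branches {I1, I2, R1, R3, R4, I3, R5, I4, R6, C1, R9, R10, R11, V1} → V_2 = -32.60+0.000j
Source currents: i(V1)=-26.07-9.156j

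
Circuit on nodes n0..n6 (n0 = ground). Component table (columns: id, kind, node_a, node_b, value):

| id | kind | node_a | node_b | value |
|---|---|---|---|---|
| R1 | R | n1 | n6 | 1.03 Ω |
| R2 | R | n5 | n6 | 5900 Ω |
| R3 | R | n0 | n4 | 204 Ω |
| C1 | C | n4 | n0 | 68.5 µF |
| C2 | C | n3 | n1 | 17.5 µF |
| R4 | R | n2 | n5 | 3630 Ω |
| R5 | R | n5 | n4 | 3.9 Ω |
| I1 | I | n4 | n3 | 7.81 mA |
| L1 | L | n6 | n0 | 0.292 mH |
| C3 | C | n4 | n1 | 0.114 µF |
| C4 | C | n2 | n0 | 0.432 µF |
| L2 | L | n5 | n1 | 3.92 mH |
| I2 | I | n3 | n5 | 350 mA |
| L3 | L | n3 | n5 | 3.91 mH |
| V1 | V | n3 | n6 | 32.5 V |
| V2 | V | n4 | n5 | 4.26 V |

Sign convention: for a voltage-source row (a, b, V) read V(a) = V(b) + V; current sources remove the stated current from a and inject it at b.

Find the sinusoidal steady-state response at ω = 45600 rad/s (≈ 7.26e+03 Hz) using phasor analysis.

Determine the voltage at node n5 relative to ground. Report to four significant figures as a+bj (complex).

MNA unknowns: 6 node voltages V₁..V_6 plus 2 source currents (V1, V2)
R1: Y=0.9709+0.000j on G[1,6]
R2: Y=0.0001695+0.000j on G[5,6]
R3: Y=0.004902+0.000j on G[0,4]
C1: Y=0.000+3.124j on G[4,0]
C2: Y=0.000+0.7980j on G[3,1]
R4: Y=0.0002755+0.000j on G[2,5]
R5: Y=0.2564+0.000j on G[5,4]
I1: z[4]−=0.00781, z[3]+=0.00781
L1: Y=0.000-0.07510j on G[6,0]
C3: Y=0.000+0.005198j on G[4,1]
C4: Y=0.000+0.01970j on G[2,0]
L2: Y=0.000-0.005594j on G[5,1]
I2: z[3]−=0.35, z[5]+=0.35
L3: Y=0.000-0.005609j on G[3,5]
V1: row V3−V6=32.5, i_V1 at 3,6
V2: row V4−V5=4.26, i_V2 at 4,5
solve → V1=10.20+11.65j, V2=-0.002302+0.06052j, V3=29.59-4.308j, V4=-0.06988-0.1041j, V5=-4.330-0.1041j, V6=-2.914-4.308j
aux → i_V1=-13.06-15.28j, i_V2=-1.486+0.2722j

-4.330-0.1041j V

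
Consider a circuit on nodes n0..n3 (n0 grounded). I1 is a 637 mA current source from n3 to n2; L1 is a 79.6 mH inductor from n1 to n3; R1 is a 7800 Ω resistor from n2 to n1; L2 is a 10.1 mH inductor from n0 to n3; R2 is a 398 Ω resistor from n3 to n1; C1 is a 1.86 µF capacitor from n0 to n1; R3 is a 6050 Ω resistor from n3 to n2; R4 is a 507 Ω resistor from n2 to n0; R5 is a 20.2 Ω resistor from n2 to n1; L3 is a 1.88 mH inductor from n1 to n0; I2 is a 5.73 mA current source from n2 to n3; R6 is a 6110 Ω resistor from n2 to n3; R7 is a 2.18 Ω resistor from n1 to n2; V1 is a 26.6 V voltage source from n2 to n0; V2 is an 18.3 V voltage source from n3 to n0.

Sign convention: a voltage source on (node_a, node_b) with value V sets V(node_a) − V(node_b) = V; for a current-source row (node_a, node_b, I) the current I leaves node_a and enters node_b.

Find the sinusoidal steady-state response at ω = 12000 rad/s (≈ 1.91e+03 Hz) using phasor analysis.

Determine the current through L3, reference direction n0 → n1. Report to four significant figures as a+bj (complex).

-0.05136+1.175j A

MNA unknowns: 3 node voltages V₁..V_3 plus 2 source currents (V1, V2)
I1: z[3]−=0.637, z[2]+=0.637
L1: Y=0.000-0.001047j on G[1,3]
R1: Y=0.0001282+0.000j on G[2,1]
L2: Y=0.000-0.008251j on G[0,3]
R2: Y=0.002513+0.000j on G[3,1]
C1: Y=0.000+0.02232j on G[0,1]
R3: Y=0.0001653+0.000j on G[3,2]
R4: Y=0.001972+0.000j on G[2,0]
R5: Y=0.04950+0.000j on G[2,1]
L3: Y=0.000-0.04433j on G[1,0]
I2: z[2]−=0.00573, z[3]+=0.00573
R6: Y=0.0001637+0.000j on G[2,3]
R7: Y=0.4587+0.000j on G[1,2]
V1: row V2−V0=26.6, i_V1 at 2,0
V2: row V3−V0=18.3, i_V2 at 3,0
solve → V1=26.51+1.159j, V2=26.60+0.000j, V3=18.30+0.000j
aux → i_V1=0.5287+0.5890j, i_V2=-0.6067+0.1453j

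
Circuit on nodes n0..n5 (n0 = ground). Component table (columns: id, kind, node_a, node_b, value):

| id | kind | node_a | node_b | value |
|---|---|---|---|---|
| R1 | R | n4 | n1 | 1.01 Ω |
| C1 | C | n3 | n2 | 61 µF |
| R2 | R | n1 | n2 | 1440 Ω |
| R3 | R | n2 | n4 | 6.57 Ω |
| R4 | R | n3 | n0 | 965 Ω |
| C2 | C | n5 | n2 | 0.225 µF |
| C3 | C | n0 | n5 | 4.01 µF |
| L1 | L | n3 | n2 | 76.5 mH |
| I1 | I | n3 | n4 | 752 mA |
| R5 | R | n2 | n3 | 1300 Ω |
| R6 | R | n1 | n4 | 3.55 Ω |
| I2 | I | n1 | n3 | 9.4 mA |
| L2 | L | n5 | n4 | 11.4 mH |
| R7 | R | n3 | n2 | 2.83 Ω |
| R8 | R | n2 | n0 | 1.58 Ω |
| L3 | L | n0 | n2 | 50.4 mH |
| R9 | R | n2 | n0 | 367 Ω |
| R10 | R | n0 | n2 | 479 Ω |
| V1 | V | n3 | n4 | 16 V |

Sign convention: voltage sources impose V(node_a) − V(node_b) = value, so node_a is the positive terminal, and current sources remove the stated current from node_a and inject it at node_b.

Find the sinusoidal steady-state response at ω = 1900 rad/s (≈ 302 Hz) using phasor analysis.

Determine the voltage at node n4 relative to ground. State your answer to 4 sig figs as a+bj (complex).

Element admittances at ω=1900 rad/s:
  Y(R1) = 0.9901+0.000j S between n4,n1
  Y(C1) = 0.000+0.1159j S between n3,n2
  Y(R2) = 0.0006944+0.000j S between n1,n2
  Y(R3) = 0.1522+0.000j S between n2,n4
  Y(R4) = 0.001036+0.000j S between n3,n0
  Y(C2) = 0.000+0.0004275j S between n5,n2
  Y(C3) = 0.000+0.007619j S between n0,n5
  Y(L1) = 0.000-0.006880j S between n3,n2
  I1: injects 0.752 A into n4 (from n3)
  Y(R5) = 0.0007692+0.000j S between n2,n3
  Y(R6) = 0.2817+0.000j S between n1,n4
  I2: injects 0.0094 A into n3 (from n1)
  Y(L2) = 0.000-0.04617j S between n5,n4
  Y(R7) = 0.3534+0.000j S between n3,n2
  Y(R8) = 0.6329+0.000j S between n2,n0
  Y(L3) = 0.000-0.01044j S between n0,n2
  Y(R9) = 0.002725+0.000j S between n2,n0
  Y(R10) = 0.002088+0.000j S between n0,n2
  V1: constraint V(n3)−V(n4) = 16
Assemble and solve the 6×6 MNA system:
  V(n1)=-11.38-0.6112j  V(n2)=-0.01908+0.1654j  V(n3)=4.618-0.6116j  V(n4)=-11.38-0.6116j  V(n5)=-13.78-0.7425j
  i(V1)=-2.474-0.2297j

-11.38-0.6116j V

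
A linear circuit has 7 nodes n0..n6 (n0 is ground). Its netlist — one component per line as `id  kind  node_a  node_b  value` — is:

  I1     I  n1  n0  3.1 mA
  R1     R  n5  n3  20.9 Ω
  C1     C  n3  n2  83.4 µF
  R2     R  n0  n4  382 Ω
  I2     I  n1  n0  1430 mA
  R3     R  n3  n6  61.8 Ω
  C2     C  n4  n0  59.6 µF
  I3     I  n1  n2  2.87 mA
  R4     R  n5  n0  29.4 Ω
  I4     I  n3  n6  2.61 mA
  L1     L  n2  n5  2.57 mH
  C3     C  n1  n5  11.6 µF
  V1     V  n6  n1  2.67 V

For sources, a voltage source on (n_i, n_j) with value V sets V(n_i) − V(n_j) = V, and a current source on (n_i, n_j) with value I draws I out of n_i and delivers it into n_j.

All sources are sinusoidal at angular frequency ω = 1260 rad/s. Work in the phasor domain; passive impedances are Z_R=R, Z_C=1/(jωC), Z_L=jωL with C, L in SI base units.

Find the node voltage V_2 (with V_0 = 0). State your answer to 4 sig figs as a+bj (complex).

-43.47-2.811j V

Element admittances at ω=1260 rad/s:
  I1: injects 0.0031 A into n0 (from n1)
  Y(R1) = 0.04785+0.000j S between n5,n3
  Y(C1) = 0.000+0.1051j S between n3,n2
  Y(R2) = 0.002618+0.000j S between n0,n4
  I2: injects 1.43 A into n0 (from n1)
  Y(R3) = 0.01618+0.000j S between n3,n6
  Y(C2) = 0.000+0.07510j S between n4,n0
  I3: injects 0.00287 A into n2 (from n1)
  Y(R4) = 0.03401+0.000j S between n5,n0
  I4: injects 0.00261 A into n6 (from n3)
  Y(L1) = 0.000-0.3088j S between n2,n5
  Y(C3) = 0.000+0.01462j S between n1,n5
  V1: constraint V(n6)−V(n1) = 2.67
Assemble and solve the 7×7 MNA system:
  V(n1)=-88.24+47.12j  V(n2)=-43.47-2.811j  V(n3)=-39.55+5.477j  V(n4)=0.000+0.000j  V(n5)=-42.13+0.000j  V(n6)=-85.57+47.12j
  i(V1)=0.7472-0.6738j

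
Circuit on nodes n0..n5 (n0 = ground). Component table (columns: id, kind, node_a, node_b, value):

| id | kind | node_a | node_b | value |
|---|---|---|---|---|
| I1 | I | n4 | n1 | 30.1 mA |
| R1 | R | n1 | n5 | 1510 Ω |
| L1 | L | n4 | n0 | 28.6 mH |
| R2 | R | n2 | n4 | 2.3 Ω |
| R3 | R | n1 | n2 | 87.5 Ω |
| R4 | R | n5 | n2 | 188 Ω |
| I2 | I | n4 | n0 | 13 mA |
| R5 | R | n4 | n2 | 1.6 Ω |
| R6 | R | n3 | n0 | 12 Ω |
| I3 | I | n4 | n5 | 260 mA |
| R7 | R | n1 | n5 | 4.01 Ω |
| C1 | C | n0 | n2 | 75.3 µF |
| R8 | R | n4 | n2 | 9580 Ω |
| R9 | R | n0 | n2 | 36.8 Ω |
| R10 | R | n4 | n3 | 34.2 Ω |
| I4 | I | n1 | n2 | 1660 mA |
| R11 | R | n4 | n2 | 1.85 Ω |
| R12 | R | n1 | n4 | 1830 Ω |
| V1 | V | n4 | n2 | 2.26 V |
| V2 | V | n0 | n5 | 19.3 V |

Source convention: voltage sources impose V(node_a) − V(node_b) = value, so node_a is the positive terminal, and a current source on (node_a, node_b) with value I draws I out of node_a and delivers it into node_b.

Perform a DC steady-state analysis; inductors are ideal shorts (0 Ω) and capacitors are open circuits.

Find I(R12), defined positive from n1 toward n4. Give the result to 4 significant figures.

-0.01352 A

MNA unknowns: 5 node voltages V₁..V_5 plus 3 source currents (L1, V1, V2)
I1: z[4]−=0.0301, z[1]+=0.0301
R1: Y=0.0006623 on G[1,5]
L1: row V4−V0=0, i_L1 at 4,0
R2: Y=0.4348 on G[2,4]
R3: Y=0.01143 on G[1,2]
R4: Y=0.005319 on G[5,2]
I2: z[4]−=0.013, z[0]+=0.013
R5: Y=0.6250 on G[4,2]
R6: Y=0.08333 on G[3,0]
I3: z[4]−=0.26, z[5]+=0.26
R7: Y=0.2494 on G[1,5]
C1: Y=0.000 on G[0,2]
R8: Y=0.0001044 on G[4,2]
R9: Y=0.02717 on G[0,2]
R10: Y=0.02924 on G[4,3]
I4: z[1]−=1.66, z[2]+=1.66
R11: Y=0.5405 on G[4,2]
R12: Y=0.0005464 on G[1,4]
V1: row V4−V2=2.26, i_V1 at 4,2
V2: row V0−V5=19.3, i_V2 at 0,5
solve → V1=-24.74, V2=-2.260, V3=0.000, V4=0.000, V5=-19.30
aux → i_L1=1.057, i_V1=-4.991, i_V2=1.009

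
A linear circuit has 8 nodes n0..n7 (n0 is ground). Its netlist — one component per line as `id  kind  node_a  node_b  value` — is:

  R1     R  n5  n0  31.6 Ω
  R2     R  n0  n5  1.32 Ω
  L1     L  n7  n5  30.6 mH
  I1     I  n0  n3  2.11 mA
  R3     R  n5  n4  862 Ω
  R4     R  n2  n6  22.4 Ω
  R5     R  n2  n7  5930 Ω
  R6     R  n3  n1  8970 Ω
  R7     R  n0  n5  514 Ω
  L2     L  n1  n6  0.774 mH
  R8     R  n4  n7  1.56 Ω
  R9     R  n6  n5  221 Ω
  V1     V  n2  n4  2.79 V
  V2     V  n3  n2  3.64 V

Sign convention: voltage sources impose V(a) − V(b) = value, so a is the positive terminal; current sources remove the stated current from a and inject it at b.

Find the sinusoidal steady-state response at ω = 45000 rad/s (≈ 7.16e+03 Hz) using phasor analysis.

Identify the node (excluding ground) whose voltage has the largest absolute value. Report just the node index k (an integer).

Apply KCL at each of the 7 non-ground nodes and solve the resulting linear system.
Node n1: branches {R6, L2} → V_1 = 0.9565-0.2043j
Node n2: branches {R4, R5, V1, V2} → V_2 = 1.044-0.2409j
Node n3: branches {I1, R6, V2} → V_3 = 4.684-0.2409j
Node n4: branches {R3, R8, V1} → V_4 = -1.746-0.2409j
Node n5: branches {R1, R2, L1, R3, R7, R9} → V_5 = 0.002667+0.000j
Node n6: branches {R4, L2, R9} → V_6 = 0.9564-0.2188j
Node n7: branches {L1, R5, R8} → V_7 = -1.745-0.2428j
Source currents: i(V1)=-0.002676+0.0009896j, i(V2)=0.001694+4.075e-06j

3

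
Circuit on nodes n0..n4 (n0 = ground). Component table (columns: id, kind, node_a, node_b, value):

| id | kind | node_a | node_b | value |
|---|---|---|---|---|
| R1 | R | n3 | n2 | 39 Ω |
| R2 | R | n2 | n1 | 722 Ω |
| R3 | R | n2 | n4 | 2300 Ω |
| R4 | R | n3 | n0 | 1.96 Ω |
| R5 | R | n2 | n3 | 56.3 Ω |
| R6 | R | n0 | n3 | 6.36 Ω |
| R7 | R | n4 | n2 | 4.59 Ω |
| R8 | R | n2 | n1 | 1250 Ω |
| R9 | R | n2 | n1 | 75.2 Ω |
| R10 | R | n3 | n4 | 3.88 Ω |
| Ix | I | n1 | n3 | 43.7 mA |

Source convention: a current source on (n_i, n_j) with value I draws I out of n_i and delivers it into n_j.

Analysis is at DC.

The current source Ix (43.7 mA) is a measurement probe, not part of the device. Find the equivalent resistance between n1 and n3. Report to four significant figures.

R_eq = 70.78 Ω

MNA unknowns: 4 node voltages V₁..V_4
R1: Y=0.02564 on G[3,2]
R2: Y=0.001385 on G[2,1]
R3: Y=0.0004348 on G[2,4]
R4: Y=0.5102 on G[3,0]
R5: Y=0.01776 on G[2,3]
R6: Y=0.1572 on G[0,3]
R7: Y=0.2179 on G[4,2]
R8: Y=0.0008000 on G[2,1]
R9: Y=0.01330 on G[2,1]
R10: Y=0.2577 on G[3,4]
Ix: z[1]−=0.0437, z[3]+=0.0437
solve → V1=-3.093, V2=-0.2704, V3=0.000, V4=-0.1240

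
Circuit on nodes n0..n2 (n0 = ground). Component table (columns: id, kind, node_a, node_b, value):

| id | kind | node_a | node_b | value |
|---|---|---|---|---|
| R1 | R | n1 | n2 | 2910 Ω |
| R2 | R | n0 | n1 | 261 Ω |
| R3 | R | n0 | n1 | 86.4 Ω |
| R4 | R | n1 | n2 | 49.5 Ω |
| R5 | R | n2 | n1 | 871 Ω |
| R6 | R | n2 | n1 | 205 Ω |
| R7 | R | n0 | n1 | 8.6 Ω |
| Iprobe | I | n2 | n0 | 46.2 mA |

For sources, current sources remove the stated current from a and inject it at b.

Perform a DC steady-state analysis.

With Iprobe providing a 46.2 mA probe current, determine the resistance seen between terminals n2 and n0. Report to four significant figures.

R_eq = 45.23 Ω

Apply KCL at each of the 2 non-ground nodes and solve the resulting linear system.
Node n1: branches {R1, R2, R3, R4, R5, R6, R7} → V_1 = -0.3508
Node n2: branches {R1, R4, R5, R6, Iprobe} → V_2 = -2.090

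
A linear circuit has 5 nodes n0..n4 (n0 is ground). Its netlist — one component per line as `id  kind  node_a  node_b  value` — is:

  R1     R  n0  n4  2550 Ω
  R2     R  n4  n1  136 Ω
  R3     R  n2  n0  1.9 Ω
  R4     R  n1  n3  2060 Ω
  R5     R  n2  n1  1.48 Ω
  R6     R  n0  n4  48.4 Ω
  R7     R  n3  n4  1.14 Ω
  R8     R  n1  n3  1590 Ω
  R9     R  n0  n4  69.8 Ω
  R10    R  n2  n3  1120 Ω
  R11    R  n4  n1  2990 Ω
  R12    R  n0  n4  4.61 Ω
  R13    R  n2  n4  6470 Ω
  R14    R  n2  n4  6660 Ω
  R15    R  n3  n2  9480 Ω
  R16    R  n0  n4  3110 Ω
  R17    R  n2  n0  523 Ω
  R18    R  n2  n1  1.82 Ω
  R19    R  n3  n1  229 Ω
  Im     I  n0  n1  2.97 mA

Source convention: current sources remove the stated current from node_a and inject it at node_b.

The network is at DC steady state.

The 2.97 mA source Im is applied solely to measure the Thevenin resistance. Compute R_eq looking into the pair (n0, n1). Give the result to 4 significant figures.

R_eq = 2.617 Ω

MNA unknowns: 4 node voltages V₁..V_4
R1: Y=0.0003922 on G[0,4]
R2: Y=0.007353 on G[4,1]
R3: Y=0.5263 on G[2,0]
R4: Y=0.0004854 on G[1,3]
R5: Y=0.6757 on G[2,1]
R6: Y=0.02066 on G[0,4]
R7: Y=0.8772 on G[3,4]
R8: Y=0.0006289 on G[1,3]
R9: Y=0.01433 on G[0,4]
R10: Y=0.0008929 on G[2,3]
R11: Y=0.0003344 on G[4,1]
R12: Y=0.2169 on G[0,4]
R13: Y=0.0001546 on G[2,4]
R14: Y=0.0001502 on G[2,4]
R15: Y=0.0001055 on G[3,2]
R16: Y=0.0003215 on G[0,4]
R17: Y=0.001912 on G[2,0]
R18: Y=0.5495 on G[2,1]
R19: Y=0.004367 on G[3,1]
Im: z[0]−=0.00297, z[1]+=0.00297
solve → V1=0.007773, V2=0.005427, V3=0.0004598, V4=0.0004084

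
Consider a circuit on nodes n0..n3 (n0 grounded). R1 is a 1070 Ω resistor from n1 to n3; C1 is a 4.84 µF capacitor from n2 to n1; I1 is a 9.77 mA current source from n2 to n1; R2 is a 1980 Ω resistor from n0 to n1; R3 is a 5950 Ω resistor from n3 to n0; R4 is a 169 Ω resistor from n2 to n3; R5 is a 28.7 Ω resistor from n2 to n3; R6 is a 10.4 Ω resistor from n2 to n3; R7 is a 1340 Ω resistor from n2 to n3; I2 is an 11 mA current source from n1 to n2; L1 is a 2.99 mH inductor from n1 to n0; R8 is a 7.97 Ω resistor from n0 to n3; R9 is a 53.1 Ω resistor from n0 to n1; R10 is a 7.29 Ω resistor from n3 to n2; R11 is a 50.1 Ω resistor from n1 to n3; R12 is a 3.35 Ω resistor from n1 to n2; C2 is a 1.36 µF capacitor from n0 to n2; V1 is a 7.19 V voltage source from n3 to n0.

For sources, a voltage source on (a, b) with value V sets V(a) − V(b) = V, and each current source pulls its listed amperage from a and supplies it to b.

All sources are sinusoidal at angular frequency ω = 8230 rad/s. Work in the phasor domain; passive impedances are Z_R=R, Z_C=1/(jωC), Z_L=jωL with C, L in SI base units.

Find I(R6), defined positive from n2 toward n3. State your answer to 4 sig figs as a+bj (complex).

MNA unknowns: 3 node voltages V₁..V_3 plus 1 source current (V1)
R1: Y=0.0009346+0.000j on G[1,3]
C1: Y=0.000+0.03983j on G[2,1]
I1: z[2]−=0.00977, z[1]+=0.00977
R2: Y=0.0005051+0.000j on G[0,1]
R3: Y=0.0001681+0.000j on G[3,0]
R4: Y=0.005917+0.000j on G[2,3]
R5: Y=0.03484+0.000j on G[2,3]
R6: Y=0.09615+0.000j on G[2,3]
R7: Y=0.0007463+0.000j on G[2,3]
I2: z[1]−=0.011, z[2]+=0.011
L1: Y=0.000-0.04064j on G[1,0]
R8: Y=0.1255+0.000j on G[0,3]
R9: Y=0.01883+0.000j on G[0,1]
R10: Y=0.1372+0.000j on G[3,2]
R11: Y=0.01996+0.000j on G[1,3]
R12: Y=0.2985+0.000j on G[1,2]
C2: Y=0.000+0.01119j on G[0,2]
V1: row V3−V0=7.19, i_V1 at 3,0
solve → V1=6.251+1.217j, V2=6.661+0.4749j, V3=7.190+0.000j
aux → i_V1=-1.068+0.1559j

-0.05086+0.04567j A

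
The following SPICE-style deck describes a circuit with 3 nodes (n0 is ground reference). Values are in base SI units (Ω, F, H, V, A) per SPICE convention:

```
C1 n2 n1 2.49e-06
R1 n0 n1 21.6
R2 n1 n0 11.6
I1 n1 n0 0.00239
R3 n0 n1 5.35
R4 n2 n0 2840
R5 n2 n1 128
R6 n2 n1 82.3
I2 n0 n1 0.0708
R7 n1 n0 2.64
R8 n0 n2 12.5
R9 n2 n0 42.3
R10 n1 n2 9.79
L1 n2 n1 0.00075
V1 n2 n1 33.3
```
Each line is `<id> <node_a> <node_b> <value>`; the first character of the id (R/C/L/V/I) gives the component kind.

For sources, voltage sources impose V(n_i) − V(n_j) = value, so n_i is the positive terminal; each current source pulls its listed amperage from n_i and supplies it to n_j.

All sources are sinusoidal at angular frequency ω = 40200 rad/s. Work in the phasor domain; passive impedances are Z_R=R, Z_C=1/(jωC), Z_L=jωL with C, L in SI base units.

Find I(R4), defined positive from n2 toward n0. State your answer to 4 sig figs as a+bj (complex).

0.01024+0.000j A

MNA unknowns: 2 node voltages V₁..V_2 plus 1 source current (V1)
C1: Y=0.000+0.1001j on G[2,1]
R1: Y=0.04630+0.000j on G[0,1]
R2: Y=0.08621+0.000j on G[1,0]
I1: z[1]−=0.00239, z[0]+=0.00239
R3: Y=0.1869+0.000j on G[0,1]
R4: Y=0.0003521+0.000j on G[2,0]
R5: Y=0.007812+0.000j on G[2,1]
R6: Y=0.01215+0.000j on G[2,1]
I2: z[0]−=0.0708, z[1]+=0.0708
R7: Y=0.3788+0.000j on G[1,0]
R8: Y=0.08000+0.000j on G[0,2]
R9: Y=0.02364+0.000j on G[2,0]
R10: Y=0.1021+0.000j on G[1,2]
L1: Y=0.000-0.03317j on G[2,1]
V1: row V2−V1=33.3, i_V1 at 2,1
solve → V1=-4.232+0.000j, V2=29.07+0.000j
aux → i_V1=-7.089-2.229j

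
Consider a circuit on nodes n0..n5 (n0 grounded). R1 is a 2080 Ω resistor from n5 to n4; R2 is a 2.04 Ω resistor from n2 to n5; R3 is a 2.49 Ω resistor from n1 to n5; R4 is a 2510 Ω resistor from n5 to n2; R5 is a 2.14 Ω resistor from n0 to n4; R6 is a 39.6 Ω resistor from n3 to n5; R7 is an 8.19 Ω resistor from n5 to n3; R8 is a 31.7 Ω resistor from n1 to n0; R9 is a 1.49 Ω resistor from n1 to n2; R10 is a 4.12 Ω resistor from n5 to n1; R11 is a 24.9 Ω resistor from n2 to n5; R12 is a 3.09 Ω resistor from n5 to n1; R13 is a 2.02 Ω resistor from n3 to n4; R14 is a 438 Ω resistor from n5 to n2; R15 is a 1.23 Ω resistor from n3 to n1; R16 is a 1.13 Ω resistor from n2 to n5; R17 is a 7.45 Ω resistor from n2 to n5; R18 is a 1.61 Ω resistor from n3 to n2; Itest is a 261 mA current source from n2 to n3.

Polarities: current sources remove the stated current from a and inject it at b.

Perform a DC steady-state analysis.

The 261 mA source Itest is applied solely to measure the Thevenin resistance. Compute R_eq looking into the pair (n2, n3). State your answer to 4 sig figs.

Element admittances at DC:
  Y(R1) = 0.0004808 S between n5,n4
  Y(R2) = 0.4902 S between n2,n5
  Y(R3) = 0.4016 S between n1,n5
  Y(R4) = 0.0003984 S between n5,n2
  Y(R5) = 0.4673 S between n0,n4
  Y(R6) = 0.02525 S between n3,n5
  Y(R7) = 0.1221 S between n5,n3
  Y(R8) = 0.03155 S between n1,n0
  Y(R9) = 0.6711 S between n1,n2
  Y(R10) = 0.2427 S between n5,n1
  Y(R11) = 0.04016 S between n2,n5
  Y(R12) = 0.3236 S between n5,n1
  Y(R13) = 0.4950 S between n3,n4
  Y(R14) = 0.002283 S between n5,n2
  Y(R15) = 0.8130 S between n3,n1
  Y(R16) = 0.8850 S between n2,n5
  Y(R17) = 0.1342 S between n2,n5
  Y(R18) = 0.6211 S between n3,n2
  Itest: injects 0.261 A into n3 (from n2)
Assemble and solve the 5×5 MNA system:
  V(n1)=-0.1090  V(n2)=-0.1985  V(n3)=0.01446  V(n4)=0.007358  V(n5)=-0.1542

R_eq = 0.8158 Ω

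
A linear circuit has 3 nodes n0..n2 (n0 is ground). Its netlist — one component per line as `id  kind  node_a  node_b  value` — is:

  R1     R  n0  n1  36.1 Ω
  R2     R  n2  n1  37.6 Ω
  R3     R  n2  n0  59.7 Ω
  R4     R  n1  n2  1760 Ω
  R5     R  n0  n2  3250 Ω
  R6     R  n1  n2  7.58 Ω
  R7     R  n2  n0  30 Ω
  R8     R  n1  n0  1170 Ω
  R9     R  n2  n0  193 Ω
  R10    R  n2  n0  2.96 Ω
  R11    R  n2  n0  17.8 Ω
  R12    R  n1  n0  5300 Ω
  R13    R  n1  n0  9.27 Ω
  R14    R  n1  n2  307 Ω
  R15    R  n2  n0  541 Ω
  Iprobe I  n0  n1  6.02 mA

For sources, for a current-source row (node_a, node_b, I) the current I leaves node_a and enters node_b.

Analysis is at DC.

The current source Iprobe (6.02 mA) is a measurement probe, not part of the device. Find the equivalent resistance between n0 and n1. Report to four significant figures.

R_eq = 3.906 Ω

Apply KCL at each of the 2 non-ground nodes and solve the resulting linear system.
Node n1: branches {R1, R2, R4, R6, R8, R12, R13, R14, Iprobe} → V_1 = 0.02351
Node n2: branches {R2, R3, R4, R5, R6, R7, R9, R10, R11, R14, R15} → V_2 = 0.006219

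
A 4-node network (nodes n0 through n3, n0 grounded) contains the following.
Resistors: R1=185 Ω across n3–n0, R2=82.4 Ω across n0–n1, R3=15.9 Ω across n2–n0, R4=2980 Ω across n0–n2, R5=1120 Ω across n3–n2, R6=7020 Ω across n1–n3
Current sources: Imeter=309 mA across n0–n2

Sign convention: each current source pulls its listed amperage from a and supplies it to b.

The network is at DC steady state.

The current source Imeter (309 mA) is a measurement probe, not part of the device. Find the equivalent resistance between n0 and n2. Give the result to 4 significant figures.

Apply KCL at each of the 3 non-ground nodes and solve the resulting linear system.
Node n1: branches {R2, R6} → V_1 = 0.007767
Node n2: branches {R3, R4, R5, Imeter} → V_2 = 4.828
Node n3: branches {R1, R5, R6} → V_3 = 0.6695

R_eq = 15.63 Ω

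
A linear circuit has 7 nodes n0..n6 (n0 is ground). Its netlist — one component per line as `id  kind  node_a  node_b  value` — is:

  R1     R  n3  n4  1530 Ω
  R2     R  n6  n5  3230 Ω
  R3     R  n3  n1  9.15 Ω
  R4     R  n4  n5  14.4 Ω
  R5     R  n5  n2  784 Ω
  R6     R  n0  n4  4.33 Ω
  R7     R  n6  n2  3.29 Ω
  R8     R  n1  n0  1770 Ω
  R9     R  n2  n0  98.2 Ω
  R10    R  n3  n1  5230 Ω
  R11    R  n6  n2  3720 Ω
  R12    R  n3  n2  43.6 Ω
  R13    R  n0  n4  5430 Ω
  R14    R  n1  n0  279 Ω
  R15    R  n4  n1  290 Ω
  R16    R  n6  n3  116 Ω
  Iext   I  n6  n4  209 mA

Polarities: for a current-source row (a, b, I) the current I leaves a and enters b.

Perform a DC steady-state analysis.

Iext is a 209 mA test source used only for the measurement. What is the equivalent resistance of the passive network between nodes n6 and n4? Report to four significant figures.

R_eq = 60.54 Ω

Apply KCL at each of the 6 non-ground nodes and solve the resulting linear system.
Node n1: branches {R3, R8, R10, R14, R15} → V_1 = -8.599
Node n2: branches {R5, R7, R9, R11, R12} → V_2 = -11.40
Node n3: branches {R1, R3, R10, R12, R16} → V_3 = -9.216
Node n4: branches {R1, R4, R6, R13, R15, Iext} → V_4 = 0.6566
Node n5: branches {R2, R4, R5} → V_5 = 0.3850
Node n6: branches {R2, R7, R11, R16, Iext} → V_6 = -12.00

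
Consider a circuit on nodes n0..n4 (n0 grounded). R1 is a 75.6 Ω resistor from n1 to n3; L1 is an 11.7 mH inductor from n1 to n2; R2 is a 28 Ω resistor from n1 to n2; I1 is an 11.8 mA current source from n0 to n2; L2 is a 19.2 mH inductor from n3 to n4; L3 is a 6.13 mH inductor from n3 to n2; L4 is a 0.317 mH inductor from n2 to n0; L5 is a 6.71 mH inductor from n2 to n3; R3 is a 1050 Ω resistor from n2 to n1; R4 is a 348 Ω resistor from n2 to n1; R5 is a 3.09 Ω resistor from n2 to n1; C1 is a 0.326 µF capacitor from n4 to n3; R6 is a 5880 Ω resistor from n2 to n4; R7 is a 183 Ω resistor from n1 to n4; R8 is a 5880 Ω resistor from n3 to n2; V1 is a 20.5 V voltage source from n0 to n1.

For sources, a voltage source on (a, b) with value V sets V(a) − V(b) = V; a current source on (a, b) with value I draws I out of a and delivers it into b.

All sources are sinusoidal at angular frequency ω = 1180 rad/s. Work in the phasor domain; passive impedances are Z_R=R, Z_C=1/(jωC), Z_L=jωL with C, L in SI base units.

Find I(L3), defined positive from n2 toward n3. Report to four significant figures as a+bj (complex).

Element admittances at ω=1180 rad/s:
  Y(R1) = 0.01323+0.000j S between n1,n3
  Y(L1) = 0.000-0.07243j S between n1,n2
  Y(R2) = 0.03571+0.000j S between n1,n2
  I1: injects 0.0118 A into n2 (from n0)
  Y(L2) = 0.000-0.04414j S between n3,n4
  Y(L3) = 0.000-0.1382j S between n3,n2
  Y(L4) = 0.000-2.673j S between n2,n0
  Y(L5) = 0.000-0.1263j S between n2,n3
  Y(R3) = 0.0009524+0.000j S between n2,n1
  Y(R4) = 0.002874+0.000j S between n2,n1
  Y(R5) = 0.3236+0.000j S between n2,n1
  Y(C1) = 0.000+0.0003847j S between n4,n3
  Y(R6) = 0.0001701+0.000j S between n2,n4
  Y(R7) = 0.005464+0.000j S between n1,n4
  Y(R8) = 0.0001701+0.000j S between n3,n2
  V1: constraint V(n0)−V(n1) = 20.5
Assemble and solve the 5×5 MNA system:
  V(n1)=-20.50+0.000j  V(n2)=-0.9318-2.713j  V(n3)=-1.269-4.054j  V(n4)=-2.076-6.351j
  i(V1)=-7.265+2.491j

0.1854-0.04660j A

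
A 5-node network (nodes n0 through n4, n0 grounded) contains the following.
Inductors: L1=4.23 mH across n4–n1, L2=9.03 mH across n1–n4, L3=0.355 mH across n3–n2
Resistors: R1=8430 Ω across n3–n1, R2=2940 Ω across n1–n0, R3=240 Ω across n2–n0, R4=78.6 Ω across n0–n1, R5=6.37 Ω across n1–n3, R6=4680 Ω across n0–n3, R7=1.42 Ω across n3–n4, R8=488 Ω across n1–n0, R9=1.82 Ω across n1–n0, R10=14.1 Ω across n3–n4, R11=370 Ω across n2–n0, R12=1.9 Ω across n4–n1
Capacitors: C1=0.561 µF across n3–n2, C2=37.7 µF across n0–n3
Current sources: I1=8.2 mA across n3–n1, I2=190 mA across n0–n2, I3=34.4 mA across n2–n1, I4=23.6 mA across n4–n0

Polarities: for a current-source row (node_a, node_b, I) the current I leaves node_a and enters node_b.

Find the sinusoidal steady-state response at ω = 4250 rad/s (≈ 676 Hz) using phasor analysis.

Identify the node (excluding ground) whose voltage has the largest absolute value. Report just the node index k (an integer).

Apply KCL at each of the 4 non-ground nodes and solve the resulting linear system.
Node n1: branches {L1, L2, R1, R2, R4, R5, R8, I1, R9, I3, R12} → V_1 = 0.2187-0.1184j
Node n2: branches {C1, R3, L3, I2, I3, R11} → V_2 = 0.4180-0.01824j
Node n3: branches {R1, C1, R5, R6, R7, L3, I1, R10, C2} → V_3 = 0.4182-0.2495j
Node n4: branches {L1, L2, R7, R10, R12, I4} → V_4 = 0.3239-0.1899j

3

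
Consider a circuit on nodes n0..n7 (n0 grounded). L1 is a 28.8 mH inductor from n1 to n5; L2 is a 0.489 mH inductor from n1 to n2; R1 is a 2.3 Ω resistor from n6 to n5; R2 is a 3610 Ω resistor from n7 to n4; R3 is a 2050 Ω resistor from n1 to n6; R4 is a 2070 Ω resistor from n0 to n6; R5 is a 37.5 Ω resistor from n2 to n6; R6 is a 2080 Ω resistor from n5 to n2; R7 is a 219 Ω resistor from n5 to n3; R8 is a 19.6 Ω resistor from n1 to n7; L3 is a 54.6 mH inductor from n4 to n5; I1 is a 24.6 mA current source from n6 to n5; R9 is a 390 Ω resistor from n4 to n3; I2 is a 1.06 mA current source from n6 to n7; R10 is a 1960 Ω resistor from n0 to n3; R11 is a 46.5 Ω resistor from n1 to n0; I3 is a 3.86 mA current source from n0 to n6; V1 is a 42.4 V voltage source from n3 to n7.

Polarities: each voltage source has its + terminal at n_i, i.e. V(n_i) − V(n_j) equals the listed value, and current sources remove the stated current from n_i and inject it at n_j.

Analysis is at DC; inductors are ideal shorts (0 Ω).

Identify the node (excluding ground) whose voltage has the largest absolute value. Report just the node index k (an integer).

Element admittances at DC:
  L1: short n1↔n5 (DC inductor)
  L2: short n1↔n2 (DC inductor)
  Y(R1) = 0.4348 S between n6,n5
  Y(R2) = 0.0002770 S between n7,n4
  Y(R3) = 0.0004878 S between n1,n6
  Y(R4) = 0.0004831 S between n0,n6
  Y(R5) = 0.02667 S between n2,n6
  Y(R6) = 0.0004808 S between n5,n2
  Y(R7) = 0.004566 S between n5,n3
  Y(R8) = 0.05102 S between n1,n7
  L3: short n4↔n5 (DC inductor)
  I1: injects 0.0246 A into n5 (from n6)
  Y(R9) = 0.002564 S between n4,n3
  I2: injects 0.00106 A into n7 (from n6)
  Y(R10) = 0.0005102 S between n0,n3
  Y(R11) = 0.02151 S between n1,n0
  I3: injects 0.00386 A into n6 (from n0)
  V1: constraint V(n3)−V(n7) = 42.4
Assemble and solve the 11×11 MNA system:
  V(n1)=-0.6648  V(n2)=-0.6648  V(n3)=36.26  V(n4)=-0.6648  V(n5)=-0.6648  V(n6)=-0.7113  V(n7)=-6.138
  i(L1)=-0.2662  i(L2)=0.001239  i(L3)=0.09317  i(V1)=-0.2818

3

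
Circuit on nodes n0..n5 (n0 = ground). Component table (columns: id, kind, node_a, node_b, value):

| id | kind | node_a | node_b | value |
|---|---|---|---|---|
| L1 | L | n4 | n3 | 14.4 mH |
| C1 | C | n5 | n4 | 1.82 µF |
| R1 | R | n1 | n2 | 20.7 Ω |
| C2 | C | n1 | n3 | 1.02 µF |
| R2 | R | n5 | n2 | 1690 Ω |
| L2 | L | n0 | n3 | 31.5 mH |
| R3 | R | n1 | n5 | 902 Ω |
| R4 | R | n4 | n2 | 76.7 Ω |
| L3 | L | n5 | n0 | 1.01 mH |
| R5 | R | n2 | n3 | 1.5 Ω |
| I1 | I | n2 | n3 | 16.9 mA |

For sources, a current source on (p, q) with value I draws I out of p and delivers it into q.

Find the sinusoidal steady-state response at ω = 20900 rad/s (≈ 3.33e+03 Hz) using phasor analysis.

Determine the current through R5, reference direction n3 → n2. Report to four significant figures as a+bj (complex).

0.01667-0.0003370j A

Apply KCL at each of the 5 non-ground nodes and solve the resulting linear system.
Node n1: branches {R1, C2, R3} → V_1 = 0.001310+0.01563j
Node n2: branches {R1, R2, R4, R5, I1} → V_2 = -0.002779+0.006768j
Node n3: branches {L1, C2, L2, R5, I1} → V_3 = 0.02223+0.006262j
Node n4: branches {L1, C1, R4} → V_4 = -0.0003950+7.608e-05j
Node n5: branches {C1, R2, R3, L3} → V_5 = -0.0007126-0.0002008j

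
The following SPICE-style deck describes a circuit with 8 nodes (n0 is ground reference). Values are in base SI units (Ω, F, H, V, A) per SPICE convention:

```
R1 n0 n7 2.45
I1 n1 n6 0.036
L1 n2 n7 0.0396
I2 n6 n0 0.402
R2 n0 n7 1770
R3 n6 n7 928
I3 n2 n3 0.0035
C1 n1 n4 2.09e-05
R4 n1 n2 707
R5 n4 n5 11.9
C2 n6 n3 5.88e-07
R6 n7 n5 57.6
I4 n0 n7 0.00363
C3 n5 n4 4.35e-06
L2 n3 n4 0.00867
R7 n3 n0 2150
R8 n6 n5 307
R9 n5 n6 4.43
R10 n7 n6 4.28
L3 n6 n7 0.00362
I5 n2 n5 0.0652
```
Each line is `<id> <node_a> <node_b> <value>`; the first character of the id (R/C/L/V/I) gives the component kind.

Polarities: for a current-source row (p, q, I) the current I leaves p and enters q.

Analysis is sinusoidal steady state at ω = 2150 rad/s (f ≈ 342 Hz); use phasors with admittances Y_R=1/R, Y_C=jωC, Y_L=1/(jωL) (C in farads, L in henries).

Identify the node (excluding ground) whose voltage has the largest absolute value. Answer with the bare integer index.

Apply KCL at each of the 7 non-ground nodes and solve the resulting linear system.
Node n1: branches {I1, C1, R4} → V_1 = -2.361+0.1672j
Node n2: branches {L1, I3, R4, I5} → V_2 = -1.706-5.927j
Node n3: branches {I3, C2, L2, R7} → V_3 = -2.177-0.5284j
Node n4: branches {C1, R5, C3, L2} → V_4 = -2.169-0.6134j
Node n5: branches {R5, R6, C3, R8, R9, I5} → V_5 = -1.800-0.5573j
Node n6: branches {I1, I2, R3, C2, R8, R9, R10, L3} → V_6 = -2.014-0.5639j
Node n7: branches {R1, L1, R2, R3, R6, I4, R10, L3} → V_7 = -0.9722+0.0006013j

2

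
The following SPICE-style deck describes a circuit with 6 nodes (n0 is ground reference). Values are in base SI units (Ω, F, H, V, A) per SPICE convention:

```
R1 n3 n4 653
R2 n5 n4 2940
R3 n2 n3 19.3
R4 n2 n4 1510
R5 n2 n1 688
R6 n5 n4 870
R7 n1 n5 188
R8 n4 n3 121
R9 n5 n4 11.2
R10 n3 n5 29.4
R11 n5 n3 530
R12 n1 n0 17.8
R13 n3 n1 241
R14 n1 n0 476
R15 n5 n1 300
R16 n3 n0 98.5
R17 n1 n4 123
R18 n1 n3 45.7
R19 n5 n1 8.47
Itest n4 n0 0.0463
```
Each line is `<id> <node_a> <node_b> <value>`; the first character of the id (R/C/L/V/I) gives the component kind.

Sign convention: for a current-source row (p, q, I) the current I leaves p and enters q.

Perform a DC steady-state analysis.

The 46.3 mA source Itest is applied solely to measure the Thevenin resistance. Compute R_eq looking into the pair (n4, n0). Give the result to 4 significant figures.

R_eq = 27.97 Ω

Apply KCL at each of the 5 non-ground nodes and solve the resulting linear system.
Node n1: branches {R5, R7, R12, R13, R14, R15, R17, R18, R19} → V_1 = -0.6614
Node n2: branches {R3, R4, R5} → V_2 = -0.7672
Node n3: branches {R1, R3, R8, R10, R11, R13, R16, R18} → V_3 = -0.7635
Node n4: branches {R1, R2, R4, R6, R8, R9, R17, Itest} → V_4 = -1.295
Node n5: branches {R2, R6, R7, R9, R10, R11, R15, R19} → V_5 = -0.9028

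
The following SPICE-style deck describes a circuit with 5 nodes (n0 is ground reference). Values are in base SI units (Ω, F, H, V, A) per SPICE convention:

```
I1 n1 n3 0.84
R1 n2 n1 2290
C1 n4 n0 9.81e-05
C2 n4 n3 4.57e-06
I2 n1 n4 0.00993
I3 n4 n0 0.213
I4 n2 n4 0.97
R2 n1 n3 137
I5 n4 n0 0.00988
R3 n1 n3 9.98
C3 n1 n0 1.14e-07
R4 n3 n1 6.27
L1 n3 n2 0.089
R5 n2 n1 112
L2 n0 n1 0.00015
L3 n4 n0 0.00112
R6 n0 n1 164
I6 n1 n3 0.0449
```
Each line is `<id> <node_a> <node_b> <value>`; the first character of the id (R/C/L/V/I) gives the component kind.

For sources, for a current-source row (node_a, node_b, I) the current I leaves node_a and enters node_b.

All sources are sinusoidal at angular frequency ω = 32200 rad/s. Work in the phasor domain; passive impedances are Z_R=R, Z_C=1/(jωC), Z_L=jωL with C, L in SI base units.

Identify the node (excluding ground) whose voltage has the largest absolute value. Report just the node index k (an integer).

2

Apply KCL at each of the 4 non-ground nodes and solve the resulting linear system.
Node n1: branches {I1, R1, I2, R2, R3, C3, R4, R5, L2, R6, I6} → V_1 = -2.840-10.16j
Node n2: branches {R1, I4, L1, R5} → V_2 = -106.2-13.98j
Node n3: branches {I1, C2, R2, R3, R4, L1, I6} → V_3 = -3.668-8.097j
Node n4: branches {C1, C2, I2, I3, I4, I5, L3} → V_4 = -0.1647-0.5944j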